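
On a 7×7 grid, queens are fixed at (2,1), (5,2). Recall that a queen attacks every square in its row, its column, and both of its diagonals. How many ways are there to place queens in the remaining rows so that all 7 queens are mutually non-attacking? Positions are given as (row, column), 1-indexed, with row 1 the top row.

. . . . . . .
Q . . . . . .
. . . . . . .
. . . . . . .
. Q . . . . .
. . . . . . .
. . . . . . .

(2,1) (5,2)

Branch on row 1: col 3 → 1; col 4 → 1; col 5 → 1; col 7 → 0.
Sum: 1 + 1 + 1 + 0 = 3.

3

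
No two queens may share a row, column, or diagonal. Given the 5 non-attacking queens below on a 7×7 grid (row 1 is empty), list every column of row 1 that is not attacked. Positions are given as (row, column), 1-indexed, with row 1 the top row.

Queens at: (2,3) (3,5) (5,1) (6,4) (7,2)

columns 6

(2,3) attacks row 1 at column 3 and diagonals 2, 4.
(3,5) attacks row 1 at column 5 and diagonals 3, 7.
(5,1) attacks row 1 at column 1 and diagonals 5.
(6,4) attacks row 1 at column 4.
(7,2) attacks row 1 at column 2.
Attacked columns: {1, 2, 3, 4, 5, 7}. Safe: {6}.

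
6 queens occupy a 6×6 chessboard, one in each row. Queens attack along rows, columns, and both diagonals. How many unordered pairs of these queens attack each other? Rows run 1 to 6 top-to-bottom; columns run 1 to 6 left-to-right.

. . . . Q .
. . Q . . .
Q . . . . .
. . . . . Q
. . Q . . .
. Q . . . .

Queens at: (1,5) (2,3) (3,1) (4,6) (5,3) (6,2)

3

Same column: (2,3)–(5,3) (column 3).
Same diagonal: (3,1)–(5,3) (|3−5| = |1−3| = 2); (5,3)–(6,2) (|5−6| = |3−2| = 1).
Total attacking pairs: 3.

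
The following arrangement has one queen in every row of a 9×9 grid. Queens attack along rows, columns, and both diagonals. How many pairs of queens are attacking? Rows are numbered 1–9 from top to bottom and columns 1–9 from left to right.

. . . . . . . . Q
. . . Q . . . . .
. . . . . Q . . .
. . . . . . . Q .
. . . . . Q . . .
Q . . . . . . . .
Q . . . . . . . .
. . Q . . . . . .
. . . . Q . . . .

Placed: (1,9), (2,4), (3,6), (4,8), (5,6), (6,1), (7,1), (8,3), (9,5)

Same column: (3,6)–(5,6) (column 6); (6,1)–(7,1) (column 1).
Same diagonal: (5,6)–(8,3) (|5−8| = |6−3| = 3); (6,1)–(8,3) (|6−8| = |1−3| = 2).
Total attacking pairs: 4.

4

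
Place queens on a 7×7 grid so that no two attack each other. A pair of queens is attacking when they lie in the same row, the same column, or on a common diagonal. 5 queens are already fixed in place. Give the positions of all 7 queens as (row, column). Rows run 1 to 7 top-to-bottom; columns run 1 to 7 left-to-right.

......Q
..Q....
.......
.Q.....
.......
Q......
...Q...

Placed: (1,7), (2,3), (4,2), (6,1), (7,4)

Row 3: attacked by (1,7)→{5,7}; (2,3)→{2,3,4}; (4,2)→{1,2,3}; (6,1)→{1,4}; (7,4)→{4}. Safe: 6. Place at column 6.
Row 5: attacked by (1,7)→{3,7}; (2,3)→{3,6}; (3,6)→{4,6}; (4,2)→{1,2,3}; (6,1)→{1,2}; (7,4)→{2,4,6}. Safe: 5. Place at column 5.
Columns [7, 3, 6, 2, 5, 1, 4], r−c [-6, -1, -3, 2, 0, 5, 3], r+c [8, 5, 9, 6, 10, 7, 11] are all distinct, so no two queens attack.

(1,7) (2,3) (3,6) (4,2) (5,5) (6,1) (7,4)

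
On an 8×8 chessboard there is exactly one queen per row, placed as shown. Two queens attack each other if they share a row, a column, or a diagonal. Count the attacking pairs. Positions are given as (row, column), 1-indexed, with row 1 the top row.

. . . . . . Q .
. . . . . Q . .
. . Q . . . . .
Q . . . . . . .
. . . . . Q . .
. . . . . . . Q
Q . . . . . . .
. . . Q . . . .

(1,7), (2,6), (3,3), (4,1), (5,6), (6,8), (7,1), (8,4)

Same column: (2,6)–(5,6) (column 6); (4,1)–(7,1) (column 1).
Same diagonal: (1,7)–(2,6) (|1−2| = |7−6| = 1); (1,7)–(7,1) (|1−7| = |7−1| = 6); (2,6)–(7,1) (|2−7| = |6−1| = 5).
Total attacking pairs: 5.

5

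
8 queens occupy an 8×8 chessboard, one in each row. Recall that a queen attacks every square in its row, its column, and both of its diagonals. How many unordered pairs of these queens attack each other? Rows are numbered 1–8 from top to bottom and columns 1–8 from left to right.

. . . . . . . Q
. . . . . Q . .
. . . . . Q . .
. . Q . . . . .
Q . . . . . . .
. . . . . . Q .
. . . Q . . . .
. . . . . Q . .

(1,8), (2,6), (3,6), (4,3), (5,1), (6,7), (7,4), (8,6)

4

Same column: (2,6)–(3,6) (column 6); (2,6)–(8,6) (column 6); (3,6)–(8,6) (column 6).
Same diagonal: (1,8)–(3,6) (|1−3| = |8−6| = 2).
Total attacking pairs: 4.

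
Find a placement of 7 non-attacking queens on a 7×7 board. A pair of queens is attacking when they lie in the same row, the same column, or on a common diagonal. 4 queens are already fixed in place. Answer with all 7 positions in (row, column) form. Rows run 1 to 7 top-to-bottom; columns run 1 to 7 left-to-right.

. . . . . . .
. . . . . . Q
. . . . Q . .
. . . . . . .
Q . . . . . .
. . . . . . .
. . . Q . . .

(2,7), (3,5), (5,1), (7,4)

Row 1: attacked by (2,7)→{6,7}; (3,5)→{3,5,7}; (5,1)→{1,5}; (7,4)→{4}. Safe: 2. Place at column 2.
Row 4: attacked by (1,2)→{2,5}; (2,7)→{5,7}; (3,5)→{4,5,6}; (5,1)→{1,2}; (7,4)→{1,4,7}. Safe: 3. Place at column 3.
Row 6: attacked by (1,2)→{2,7}; (2,7)→{3,7}; (3,5)→{2,5}; (4,3)→{1,3,5}; (5,1)→{1,2}; (7,4)→{3,4,5}. Safe: 6. Place at column 6.
Columns [2, 7, 5, 3, 1, 6, 4], r−c [-1, -5, -2, 1, 4, 0, 3], r+c [3, 9, 8, 7, 6, 12, 11] are all distinct, so no two queens attack.

(1,2) (2,7) (3,5) (4,3) (5,1) (6,6) (7,4)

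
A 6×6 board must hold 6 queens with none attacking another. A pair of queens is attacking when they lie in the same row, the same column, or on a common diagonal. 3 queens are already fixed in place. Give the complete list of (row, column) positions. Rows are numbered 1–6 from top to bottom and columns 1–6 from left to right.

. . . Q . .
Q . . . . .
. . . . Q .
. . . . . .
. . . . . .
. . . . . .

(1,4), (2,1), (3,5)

(1,4) (2,1) (3,5) (4,2) (5,6) (6,3)

Row 4: attacked by (1,4)→{1,4}; (2,1)→{1,3}; (3,5)→{4,5,6}. Safe: 2. Place at column 2.
Row 5: attacked by (1,4)→{4}; (2,1)→{1,4}; (3,5)→{3,5}; (4,2)→{1,2,3}. Safe: 6. Place at column 6.
Row 6: attacked by (1,4)→{4}; (2,1)→{1,5}; (3,5)→{2,5}; (4,2)→{2,4}; (5,6)→{5,6}. Safe: 3. Place at column 3.
Columns [4, 1, 5, 2, 6, 3], r−c [-3, 1, -2, 2, -1, 3], r+c [5, 3, 8, 6, 11, 9] are all distinct, so no two queens attack.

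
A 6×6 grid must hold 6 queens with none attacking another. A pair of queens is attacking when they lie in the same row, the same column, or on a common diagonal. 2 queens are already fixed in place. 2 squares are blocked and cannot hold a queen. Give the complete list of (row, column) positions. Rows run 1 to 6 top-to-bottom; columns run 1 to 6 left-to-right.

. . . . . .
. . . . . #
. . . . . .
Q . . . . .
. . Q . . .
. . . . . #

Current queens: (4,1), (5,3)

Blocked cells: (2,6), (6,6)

(1,2) (2,4) (3,6) (4,1) (5,3) (6,5)

Row 1: attacked by (4,1)→{1,4}; (5,3)→{3}. Safe: 2, 5, 6. Place at column 2.
Row 2: attacked by (1,2)→{1,2,3}; (4,1)→{1,3}; (5,3)→{3,6}. Blocked: 6. Safe: 4, 5. Place at column 4.
Row 3: attacked by (1,2)→{2,4}; (2,4)→{3,4,5}; (4,1)→{1,2}; (5,3)→{1,3,5}. Safe: 6. Place at column 6.
Row 6: attacked by (1,2)→{2}; (2,4)→{4}; (3,6)→{3,6}; (4,1)→{1,3}; (5,3)→{2,3,4}. Blocked: 6. Safe: 5. Place at column 5.
Columns [2, 4, 6, 1, 3, 5], r−c [-1, -2, -3, 3, 2, 1], r+c [3, 6, 9, 5, 8, 11] are all distinct, so no two queens attack.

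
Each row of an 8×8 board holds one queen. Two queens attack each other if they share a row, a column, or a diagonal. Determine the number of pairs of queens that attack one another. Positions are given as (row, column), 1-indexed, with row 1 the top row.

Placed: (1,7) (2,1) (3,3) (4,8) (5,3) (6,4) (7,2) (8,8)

5

Same column: (3,3)–(5,3) (column 3); (4,8)–(8,8) (column 8).
Same diagonal: (1,7)–(5,3) (|1−5| = |7−3| = 4); (3,3)–(8,8) (|3−8| = |3−8| = 5); (5,3)–(6,4) (|5−6| = |3−4| = 1).
Total attacking pairs: 5.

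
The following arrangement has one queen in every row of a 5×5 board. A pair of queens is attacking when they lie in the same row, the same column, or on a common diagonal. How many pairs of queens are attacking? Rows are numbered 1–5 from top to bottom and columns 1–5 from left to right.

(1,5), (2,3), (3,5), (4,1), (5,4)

2

Same column: (1,5)–(3,5) (column 5).
Same diagonal: (2,3)–(4,1) (|2−4| = |3−1| = 2).
Total attacking pairs: 2.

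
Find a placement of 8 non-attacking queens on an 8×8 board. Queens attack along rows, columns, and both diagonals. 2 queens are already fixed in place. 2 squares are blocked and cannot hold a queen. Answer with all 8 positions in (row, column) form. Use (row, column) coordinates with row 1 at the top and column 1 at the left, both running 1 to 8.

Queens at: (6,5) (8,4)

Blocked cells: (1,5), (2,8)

(1,6) (2,2) (3,7) (4,1) (5,3) (6,5) (7,8) (8,4)

Row 1: attacked by (6,5)→{5}; (8,4)→{4}. Blocked: 5. Safe: 1, 2, 3, 6, 7, 8. Place at column 6.
Row 2: attacked by (1,6)→{5,6,7}; (6,5)→{1,5}; (8,4)→{4}. Blocked: 8. Safe: 2, 3. Place at column 2.
Row 3: attacked by (1,6)→{4,6,8}; (2,2)→{1,2,3}; (6,5)→{2,5,8}; (8,4)→{4}. Safe: 7. Place at column 7.
Row 4: attacked by (1,6)→{3,6}; (2,2)→{2,4}; (3,7)→{6,7,8}; (6,5)→{3,5,7}; (8,4)→{4,8}. Safe: 1. Place at column 1.
Row 5: attacked by (1,6)→{2,6}; (2,2)→{2,5}; (3,7)→{5,7}; (4,1)→{1,2}; (6,5)→{4,5,6}; (8,4)→{1,4,7}. Safe: 3, 8. Place at column 3.
Row 7: attacked by (1,6)→{6}; (2,2)→{2,7}; (3,7)→{3,7}; (4,1)→{1,4}; (5,3)→{1,3,5}; (6,5)→{4,5,6}; (8,4)→{3,4,5}. Safe: 8. Place at column 8.
Columns [6, 2, 7, 1, 3, 5, 8, 4], r−c [-5, 0, -4, 3, 2, 1, -1, 4], r+c [7, 4, 10, 5, 8, 11, 15, 12] are all distinct, so no two queens attack.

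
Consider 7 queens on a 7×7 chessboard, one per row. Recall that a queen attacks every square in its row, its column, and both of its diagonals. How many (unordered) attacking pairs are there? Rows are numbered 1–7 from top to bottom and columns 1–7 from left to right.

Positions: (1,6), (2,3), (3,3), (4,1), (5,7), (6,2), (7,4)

Same column: (2,3)–(3,3) (column 3).
Same diagonal: (2,3)–(4,1) (|2−4| = |3−1| = 2); (4,1)–(7,4) (|4−7| = |1−4| = 3).
Total attacking pairs: 3.

3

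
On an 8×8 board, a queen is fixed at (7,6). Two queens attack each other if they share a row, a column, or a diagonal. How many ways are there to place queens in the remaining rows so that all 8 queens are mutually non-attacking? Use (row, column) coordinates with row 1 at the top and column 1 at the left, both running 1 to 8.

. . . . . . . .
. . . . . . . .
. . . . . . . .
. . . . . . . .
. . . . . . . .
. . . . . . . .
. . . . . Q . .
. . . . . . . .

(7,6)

14

Branch on row 1: col 1 → 1; col 2 → 3; col 3 → 0; col 4 → 3; col 5 → 6; col 7 → 1; col 8 → 0.
Sum: 1 + 3 + 0 + 3 + 6 + 1 + 0 = 14.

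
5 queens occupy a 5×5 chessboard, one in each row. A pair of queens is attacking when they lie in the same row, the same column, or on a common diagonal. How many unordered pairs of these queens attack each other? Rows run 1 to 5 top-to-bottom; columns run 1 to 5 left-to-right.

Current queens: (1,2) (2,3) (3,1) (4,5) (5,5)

4

Same column: (4,5)–(5,5) (column 5).
Same diagonal: (1,2)–(2,3) (|1−2| = |2−3| = 1); (1,2)–(4,5) (|1−4| = |2−5| = 3); (2,3)–(4,5) (|2−4| = |3−5| = 2).
Total attacking pairs: 4.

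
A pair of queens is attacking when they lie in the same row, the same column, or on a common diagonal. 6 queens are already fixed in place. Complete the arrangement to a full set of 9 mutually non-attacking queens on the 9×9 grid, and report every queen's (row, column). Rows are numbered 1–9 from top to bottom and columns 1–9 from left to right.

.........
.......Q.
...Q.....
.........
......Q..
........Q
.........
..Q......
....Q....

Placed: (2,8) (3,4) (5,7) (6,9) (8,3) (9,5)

(1,1) (2,8) (3,4) (4,2) (5,7) (6,9) (7,6) (8,3) (9,5)

Row 1: attacked by (2,8)→{7,8,9}; (3,4)→{2,4,6}; (5,7)→{3,7}; (6,9)→{4,9}; (8,3)→{3}; (9,5)→{5}. Safe: 1. Place at column 1.
Row 4: attacked by (1,1)→{1,4}; (2,8)→{6,8}; (3,4)→{3,4,5}; (5,7)→{6,7,8}; (6,9)→{7,9}; (8,3)→{3,7}; (9,5)→{5}. Safe: 2. Place at column 2.
Row 7: attacked by (1,1)→{1,7}; (2,8)→{3,8}; (3,4)→{4,8}; (4,2)→{2,5}; (5,7)→{5,7,9}; (6,9)→{8,9}; (8,3)→{2,3,4}; (9,5)→{3,5,7}. Safe: 6. Place at column 6.
Columns [1, 8, 4, 2, 7, 9, 6, 3, 5], r−c [0, -6, -1, 2, -2, -3, 1, 5, 4], r+c [2, 10, 7, 6, 12, 15, 13, 11, 14] are all distinct, so no two queens attack.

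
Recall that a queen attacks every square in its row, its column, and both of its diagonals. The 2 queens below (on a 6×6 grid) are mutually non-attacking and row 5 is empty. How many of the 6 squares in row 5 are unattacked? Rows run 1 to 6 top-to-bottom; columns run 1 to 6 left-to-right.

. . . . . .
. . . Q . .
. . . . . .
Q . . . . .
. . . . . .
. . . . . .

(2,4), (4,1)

(2,4) attacks row 5 at column 4 and diagonals 1.
(4,1) attacks row 5 at column 1 and diagonals 2.
Attacked columns: {1, 2, 4}. Safe: {3, 5, 6}.

3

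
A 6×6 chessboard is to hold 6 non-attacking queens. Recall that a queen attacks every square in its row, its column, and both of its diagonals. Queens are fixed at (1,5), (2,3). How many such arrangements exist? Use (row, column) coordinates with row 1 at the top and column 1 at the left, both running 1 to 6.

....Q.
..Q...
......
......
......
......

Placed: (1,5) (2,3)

1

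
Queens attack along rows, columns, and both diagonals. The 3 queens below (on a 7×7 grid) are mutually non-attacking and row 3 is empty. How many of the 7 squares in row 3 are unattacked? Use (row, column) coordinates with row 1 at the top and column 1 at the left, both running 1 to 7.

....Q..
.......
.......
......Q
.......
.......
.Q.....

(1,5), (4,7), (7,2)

(1,5) attacks row 3 at column 5 and diagonals 3, 7.
(4,7) attacks row 3 at column 7 and diagonals 6.
(7,2) attacks row 3 at column 2 and diagonals 6.
Attacked columns: {2, 3, 5, 6, 7}. Safe: {1, 4}.

2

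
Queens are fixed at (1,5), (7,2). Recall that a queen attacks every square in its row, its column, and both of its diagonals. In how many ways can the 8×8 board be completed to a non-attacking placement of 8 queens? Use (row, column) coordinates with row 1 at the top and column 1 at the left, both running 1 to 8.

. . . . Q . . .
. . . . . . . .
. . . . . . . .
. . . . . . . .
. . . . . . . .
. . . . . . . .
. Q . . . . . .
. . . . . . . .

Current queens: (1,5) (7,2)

2

Branch on row 2: col 1 → 1; col 3 → 0; col 8 → 1.
Sum: 1 + 0 + 1 = 2.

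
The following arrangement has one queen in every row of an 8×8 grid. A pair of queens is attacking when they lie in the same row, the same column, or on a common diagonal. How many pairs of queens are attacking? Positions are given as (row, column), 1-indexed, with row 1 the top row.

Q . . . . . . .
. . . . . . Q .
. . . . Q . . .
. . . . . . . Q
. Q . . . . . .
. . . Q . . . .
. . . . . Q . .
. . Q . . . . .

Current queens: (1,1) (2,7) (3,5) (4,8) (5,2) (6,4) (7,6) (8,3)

All columns are distinct and no two queens satisfy |Δrow| = |Δcol|, so no pair attacks.

0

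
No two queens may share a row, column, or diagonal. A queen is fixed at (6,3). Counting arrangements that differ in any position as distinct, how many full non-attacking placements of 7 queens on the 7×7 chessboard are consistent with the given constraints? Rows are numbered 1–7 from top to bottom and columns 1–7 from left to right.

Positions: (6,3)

Branch on row 1: col 1 → 0; col 2 → 3; col 4 → 1; col 5 → 0; col 6 → 1; col 7 → 1.
Sum: 0 + 3 + 1 + 0 + 1 + 1 = 6.

6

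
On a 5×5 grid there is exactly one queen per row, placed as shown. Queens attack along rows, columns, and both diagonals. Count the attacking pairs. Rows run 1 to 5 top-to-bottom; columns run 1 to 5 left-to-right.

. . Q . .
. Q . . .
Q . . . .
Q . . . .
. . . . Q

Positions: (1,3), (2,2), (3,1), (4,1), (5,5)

Same column: (3,1)–(4,1) (column 1).
Same diagonal: (1,3)–(2,2) (|1−2| = |3−2| = 1); (1,3)–(3,1) (|1−3| = |3−1| = 2); (2,2)–(3,1) (|2−3| = |2−1| = 1); (2,2)–(5,5) (|2−5| = |2−5| = 3).
Total attacking pairs: 5.

5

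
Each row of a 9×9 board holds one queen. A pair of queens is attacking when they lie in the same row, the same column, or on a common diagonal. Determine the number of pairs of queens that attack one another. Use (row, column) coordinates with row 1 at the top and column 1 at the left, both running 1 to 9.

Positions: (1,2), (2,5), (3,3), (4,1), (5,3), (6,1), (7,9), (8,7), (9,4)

Same column: (3,3)–(5,3) (column 3); (4,1)–(6,1) (column 1).
Same diagonal: (2,5)–(6,1) (|2−6| = |5−1| = 4); (6,1)–(9,4) (|6−9| = |1−4| = 3).
Total attacking pairs: 4.

4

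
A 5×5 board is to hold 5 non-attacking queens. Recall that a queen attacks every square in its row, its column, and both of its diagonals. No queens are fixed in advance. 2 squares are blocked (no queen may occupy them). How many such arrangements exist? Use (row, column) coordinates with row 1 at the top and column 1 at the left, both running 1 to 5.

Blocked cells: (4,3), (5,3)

6

Branch on row 1: col 1 → 1; col 2 → 1; col 3 → 2; col 4 → 1; col 5 → 1.
Sum: 1 + 1 + 2 + 1 + 1 = 6.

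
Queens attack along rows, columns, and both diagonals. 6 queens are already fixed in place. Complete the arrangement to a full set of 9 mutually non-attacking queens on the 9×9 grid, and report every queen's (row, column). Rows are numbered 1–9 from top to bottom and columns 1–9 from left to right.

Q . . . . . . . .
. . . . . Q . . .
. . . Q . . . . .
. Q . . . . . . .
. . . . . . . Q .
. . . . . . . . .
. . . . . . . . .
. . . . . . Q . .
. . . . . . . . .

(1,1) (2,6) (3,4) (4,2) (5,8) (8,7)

(1,1) (2,6) (3,4) (4,2) (5,8) (6,3) (7,9) (8,7) (9,5)

Row 6: attacked by (1,1)→{1,6}; (2,6)→{2,6}; (3,4)→{1,4,7}; (4,2)→{2,4}; (5,8)→{7,8,9}; (8,7)→{5,7,9}. Safe: 3. Place at column 3.
Row 7: attacked by (1,1)→{1,7}; (2,6)→{1,6}; (3,4)→{4,8}; (4,2)→{2,5}; (5,8)→{6,8}; (6,3)→{2,3,4}; (8,7)→{6,7,8}. Safe: 9. Place at column 9.
Row 9: attacked by (1,1)→{1,9}; (2,6)→{6}; (3,4)→{4}; (4,2)→{2,7}; (5,8)→{4,8}; (6,3)→{3,6}; (7,9)→{7,9}; (8,7)→{6,7,8}. Safe: 5. Place at column 5.
Columns [1, 6, 4, 2, 8, 3, 9, 7, 5], r−c [0, -4, -1, 2, -3, 3, -2, 1, 4], r+c [2, 8, 7, 6, 13, 9, 16, 15, 14] are all distinct, so no two queens attack.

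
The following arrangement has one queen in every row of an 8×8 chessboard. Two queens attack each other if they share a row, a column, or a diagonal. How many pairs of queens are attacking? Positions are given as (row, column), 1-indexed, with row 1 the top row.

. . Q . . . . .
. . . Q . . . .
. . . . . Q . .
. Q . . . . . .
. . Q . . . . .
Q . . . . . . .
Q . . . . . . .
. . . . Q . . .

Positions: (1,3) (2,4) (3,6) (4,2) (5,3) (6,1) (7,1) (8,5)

Same column: (1,3)–(5,3) (column 3); (6,1)–(7,1) (column 1).
Same diagonal: (1,3)–(2,4) (|1−2| = |3−4| = 1); (2,4)–(4,2) (|2−4| = |4−2| = 2); (4,2)–(5,3) (|4−5| = |2−3| = 1); (5,3)–(7,1) (|5−7| = |3−1| = 2).
Total attacking pairs: 6.

6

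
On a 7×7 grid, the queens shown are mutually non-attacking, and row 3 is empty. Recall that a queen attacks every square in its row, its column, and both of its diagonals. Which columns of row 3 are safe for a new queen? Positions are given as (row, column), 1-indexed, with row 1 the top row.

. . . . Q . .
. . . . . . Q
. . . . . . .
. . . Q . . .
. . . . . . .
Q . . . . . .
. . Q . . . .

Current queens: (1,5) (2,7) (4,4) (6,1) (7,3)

columns 2

(1,5) attacks row 3 at column 5 and diagonals 3, 7.
(2,7) attacks row 3 at column 7 and diagonals 6.
(4,4) attacks row 3 at column 4 and diagonals 3, 5.
(6,1) attacks row 3 at column 1 and diagonals 4.
(7,3) attacks row 3 at column 3 and diagonals 7.
Attacked columns: {1, 3, 4, 5, 6, 7}. Safe: {2}.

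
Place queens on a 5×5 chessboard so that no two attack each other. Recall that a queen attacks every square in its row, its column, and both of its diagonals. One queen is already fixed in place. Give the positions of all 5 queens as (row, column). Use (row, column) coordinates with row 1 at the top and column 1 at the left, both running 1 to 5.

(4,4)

(1,3) (2,5) (3,2) (4,4) (5,1)

Row 1: attacked by (4,4)→{1,4}. Safe: 2, 3, 5. Place at column 3.
Row 2: attacked by (1,3)→{2,3,4}; (4,4)→{2,4}. Safe: 1, 5. Place at column 5.
Row 3: attacked by (1,3)→{1,3,5}; (2,5)→{4,5}; (4,4)→{3,4,5}. Safe: 2. Place at column 2.
Row 5: attacked by (1,3)→{3}; (2,5)→{2,5}; (3,2)→{2,4}; (4,4)→{3,4,5}. Safe: 1. Place at column 1.
Columns [3, 5, 2, 4, 1], r−c [-2, -3, 1, 0, 4], r+c [4, 7, 5, 8, 6] are all distinct, so no two queens attack.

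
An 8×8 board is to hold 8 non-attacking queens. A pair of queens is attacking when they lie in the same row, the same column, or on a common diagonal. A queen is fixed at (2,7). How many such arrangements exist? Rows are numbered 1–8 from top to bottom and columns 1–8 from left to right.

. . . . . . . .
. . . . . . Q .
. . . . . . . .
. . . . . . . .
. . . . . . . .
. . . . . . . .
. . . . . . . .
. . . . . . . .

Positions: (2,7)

16

Branch on row 1: col 1 → 2; col 2 → 2; col 3 → 2; col 4 → 4; col 5 → 6.
Sum: 2 + 2 + 2 + 4 + 6 = 16.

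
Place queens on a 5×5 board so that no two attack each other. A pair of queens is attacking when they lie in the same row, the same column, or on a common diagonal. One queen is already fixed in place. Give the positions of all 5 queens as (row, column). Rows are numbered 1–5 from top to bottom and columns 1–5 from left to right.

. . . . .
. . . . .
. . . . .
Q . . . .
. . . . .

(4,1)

(1,5) (2,2) (3,4) (4,1) (5,3)

Row 1: attacked by (4,1)→{1,4}. Safe: 2, 3, 5. Place at column 5.
Row 2: attacked by (1,5)→{4,5}; (4,1)→{1,3}. Safe: 2. Place at column 2.
Row 3: attacked by (1,5)→{3,5}; (2,2)→{1,2,3}; (4,1)→{1,2}. Safe: 4. Place at column 4.
Row 5: attacked by (1,5)→{1,5}; (2,2)→{2,5}; (3,4)→{2,4}; (4,1)→{1,2}. Safe: 3. Place at column 3.
Columns [5, 2, 4, 1, 3], r−c [-4, 0, -1, 3, 2], r+c [6, 4, 7, 5, 8] are all distinct, so no two queens attack.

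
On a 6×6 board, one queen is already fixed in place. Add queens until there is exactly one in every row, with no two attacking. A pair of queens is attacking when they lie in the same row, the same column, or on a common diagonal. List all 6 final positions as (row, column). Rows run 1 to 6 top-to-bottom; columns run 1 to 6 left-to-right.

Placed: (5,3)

(1,2) (2,4) (3,6) (4,1) (5,3) (6,5)

Row 1: attacked by (5,3)→{3}. Safe: 1, 2, 4, 5, 6. Place at column 2.
Row 2: attacked by (1,2)→{1,2,3}; (5,3)→{3,6}. Safe: 4, 5. Place at column 4.
Row 3: attacked by (1,2)→{2,4}; (2,4)→{3,4,5}; (5,3)→{1,3,5}. Safe: 6. Place at column 6.
Row 4: attacked by (1,2)→{2,5}; (2,4)→{2,4,6}; (3,6)→{5,6}; (5,3)→{2,3,4}. Safe: 1. Place at column 1.
Row 6: attacked by (1,2)→{2}; (2,4)→{4}; (3,6)→{3,6}; (4,1)→{1,3}; (5,3)→{2,3,4}. Safe: 5. Place at column 5.
Columns [2, 4, 6, 1, 3, 5], r−c [-1, -2, -3, 3, 2, 1], r+c [3, 6, 9, 5, 8, 11] are all distinct, so no two queens attack.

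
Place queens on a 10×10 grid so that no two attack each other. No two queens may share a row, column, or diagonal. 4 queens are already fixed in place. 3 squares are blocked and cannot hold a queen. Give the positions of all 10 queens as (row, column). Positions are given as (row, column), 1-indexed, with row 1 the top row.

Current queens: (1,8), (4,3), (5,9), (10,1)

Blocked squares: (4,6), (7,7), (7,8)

Row 2: attacked by (1,8)→{7,8,9}; (4,3)→{1,3,5}; (5,9)→{6,9}; (10,1)→{1,9}. Safe: 2, 4, 10. Place at column 2.
Row 3: attacked by (1,8)→{6,8,10}; (2,2)→{1,2,3}; (4,3)→{2,3,4}; (5,9)→{7,9}; (10,1)→{1,8}. Safe: 5. Place at column 5.
Row 6: attacked by (1,8)→{3,8}; (2,2)→{2,6}; (3,5)→{2,5,8}; (4,3)→{1,3,5}; (5,9)→{8,9,10}; (10,1)→{1,5}. Safe: 4, 7. Place at column 7.
Row 7: attacked by (1,8)→{2,8}; (2,2)→{2,7}; (3,5)→{1,5,9}; (4,3)→{3,6}; (5,9)→{7,9}; (6,7)→{6,7,8}; (10,1)→{1,4}. Blocked: 7,8. Safe: 10. Place at column 10.
Row 8: attacked by (1,8)→{1,8}; (2,2)→{2,8}; (3,5)→{5,10}; (4,3)→{3,7}; (5,9)→{6,9}; (6,7)→{5,7,9}; (7,10)→{9,10}; (10,1)→{1,3}. Safe: 4. Place at column 4.
Row 9: attacked by (1,8)→{8}; (2,2)→{2,9}; (3,5)→{5}; (4,3)→{3,8}; (5,9)→{5,9}; (6,7)→{4,7,10}; (7,10)→{8,10}; (8,4)→{3,4,5}; (10,1)→{1,2}. Safe: 6. Place at column 6.
Columns [8, 2, 5, 3, 9, 7, 10, 4, 6, 1], r−c [-7, 0, -2, 1, -4, -1, -3, 4, 3, 9], r+c [9, 4, 8, 7, 14, 13, 17, 12, 15, 11] are all distinct, so no two queens attack.

(1,8) (2,2) (3,5) (4,3) (5,9) (6,7) (7,10) (8,4) (9,6) (10,1)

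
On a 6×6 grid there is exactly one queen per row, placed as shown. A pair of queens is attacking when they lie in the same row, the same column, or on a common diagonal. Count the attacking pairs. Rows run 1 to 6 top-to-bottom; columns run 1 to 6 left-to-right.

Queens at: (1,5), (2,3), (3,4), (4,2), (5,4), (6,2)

4

Same column: (3,4)–(5,4) (column 4); (4,2)–(6,2) (column 2).
Same diagonal: (1,5)–(4,2) (|1−4| = |5−2| = 3); (2,3)–(3,4) (|2−3| = |3−4| = 1).
Total attacking pairs: 4.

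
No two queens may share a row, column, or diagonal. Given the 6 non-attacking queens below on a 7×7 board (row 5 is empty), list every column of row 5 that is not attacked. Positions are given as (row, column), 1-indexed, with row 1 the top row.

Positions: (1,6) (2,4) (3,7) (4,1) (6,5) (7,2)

columns 3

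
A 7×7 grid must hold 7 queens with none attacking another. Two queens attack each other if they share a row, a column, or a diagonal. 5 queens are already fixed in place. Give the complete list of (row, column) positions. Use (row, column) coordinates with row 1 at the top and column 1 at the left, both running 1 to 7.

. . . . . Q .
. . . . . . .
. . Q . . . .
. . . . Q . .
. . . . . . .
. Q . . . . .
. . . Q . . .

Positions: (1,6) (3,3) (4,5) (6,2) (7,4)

Row 2: attacked by (1,6)→{5,6,7}; (3,3)→{2,3,4}; (4,5)→{3,5,7}; (6,2)→{2,6}; (7,4)→{4}. Safe: 1. Place at column 1.
Row 5: attacked by (1,6)→{2,6}; (2,1)→{1,4}; (3,3)→{1,3,5}; (4,5)→{4,5,6}; (6,2)→{1,2,3}; (7,4)→{2,4,6}. Safe: 7. Place at column 7.
Columns [6, 1, 3, 5, 7, 2, 4], r−c [-5, 1, 0, -1, -2, 4, 3], r+c [7, 3, 6, 9, 12, 8, 11] are all distinct, so no two queens attack.

(1,6) (2,1) (3,3) (4,5) (5,7) (6,2) (7,4)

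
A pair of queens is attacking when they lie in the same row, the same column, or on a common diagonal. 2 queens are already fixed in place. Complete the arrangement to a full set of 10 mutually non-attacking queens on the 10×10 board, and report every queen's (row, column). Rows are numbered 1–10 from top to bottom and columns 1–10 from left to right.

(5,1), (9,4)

Row 1: attacked by (5,1)→{1,5}; (9,4)→{4}. Safe: 2, 3, 6, 7, 8, 9, 10. Place at column 9.
Row 2: attacked by (1,9)→{8,9,10}; (5,1)→{1,4}; (9,4)→{4}. Safe: 2, 3, 5, 6, 7. Place at column 7.
Row 3: attacked by (1,9)→{7,9}; (2,7)→{6,7,8}; (5,1)→{1,3}; (9,4)→{4,10}. Safe: 2, 5. Place at column 5.
Row 4: attacked by (1,9)→{6,9}; (2,7)→{5,7,9}; (3,5)→{4,5,6}; (5,1)→{1,2}; (9,4)→{4,9}. Safe: 3, 8, 10. Place at column 3.
Row 6: attacked by (1,9)→{4,9}; (2,7)→{3,7}; (3,5)→{2,5,8}; (4,3)→{1,3,5}; (5,1)→{1,2}; (9,4)→{1,4,7}. Safe: 6, 10. Place at column 10.
Row 7: attacked by (1,9)→{3,9}; (2,7)→{2,7}; (3,5)→{1,5,9}; (4,3)→{3,6}; (5,1)→{1,3}; (6,10)→{9,10}; (9,4)→{2,4,6}. Safe: 8. Place at column 8.
Row 8: attacked by (1,9)→{2,9}; (2,7)→{1,7}; (3,5)→{5,10}; (4,3)→{3,7}; (5,1)→{1,4}; (6,10)→{8,10}; (7,8)→{7,8,9}; (9,4)→{3,4,5}. Safe: 6. Place at column 6.
Row 10: attacked by (1,9)→{9}; (2,7)→{7}; (3,5)→{5}; (4,3)→{3,9}; (5,1)→{1,6}; (6,10)→{6,10}; (7,8)→{5,8}; (8,6)→{4,6,8}; (9,4)→{3,4,5}. Safe: 2. Place at column 2.
Columns [9, 7, 5, 3, 1, 10, 8, 6, 4, 2], r−c [-8, -5, -2, 1, 4, -4, -1, 2, 5, 8], r+c [10, 9, 8, 7, 6, 16, 15, 14, 13, 12] are all distinct, so no two queens attack.

(1,9) (2,7) (3,5) (4,3) (5,1) (6,10) (7,8) (8,6) (9,4) (10,2)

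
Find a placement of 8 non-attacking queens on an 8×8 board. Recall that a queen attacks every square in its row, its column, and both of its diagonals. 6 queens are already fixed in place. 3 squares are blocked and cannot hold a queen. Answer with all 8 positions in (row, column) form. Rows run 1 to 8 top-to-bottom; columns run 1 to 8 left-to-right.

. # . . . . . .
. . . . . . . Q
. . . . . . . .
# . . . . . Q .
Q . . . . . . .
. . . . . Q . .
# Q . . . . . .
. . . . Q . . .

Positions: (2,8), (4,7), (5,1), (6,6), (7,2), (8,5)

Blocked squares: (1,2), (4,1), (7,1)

(1,3) (2,8) (3,4) (4,7) (5,1) (6,6) (7,2) (8,5)

Row 1: attacked by (2,8)→{7,8}; (4,7)→{4,7}; (5,1)→{1,5}; (6,6)→{1,6}; (7,2)→{2,8}; (8,5)→{5}. Blocked: 2. Safe: 3. Place at column 3.
Row 3: attacked by (1,3)→{1,3,5}; (2,8)→{7,8}; (4,7)→{6,7,8}; (5,1)→{1,3}; (6,6)→{3,6}; (7,2)→{2,6}; (8,5)→{5}. Safe: 4. Place at column 4.
Columns [3, 8, 4, 7, 1, 6, 2, 5], r−c [-2, -6, -1, -3, 4, 0, 5, 3], r+c [4, 10, 7, 11, 6, 12, 9, 13] are all distinct, so no two queens attack.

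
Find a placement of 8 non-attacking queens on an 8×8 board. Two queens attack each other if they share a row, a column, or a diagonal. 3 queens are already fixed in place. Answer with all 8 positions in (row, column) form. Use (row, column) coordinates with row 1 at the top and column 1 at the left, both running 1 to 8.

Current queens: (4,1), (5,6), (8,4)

(1,7) (2,5) (3,3) (4,1) (5,6) (6,8) (7,2) (8,4)

Row 1: attacked by (4,1)→{1,4}; (5,6)→{2,6}; (8,4)→{4}. Safe: 3, 5, 7, 8. Place at column 7.
Row 2: attacked by (1,7)→{6,7,8}; (4,1)→{1,3}; (5,6)→{3,6}; (8,4)→{4}. Safe: 2, 5. Place at column 5.
Row 3: attacked by (1,7)→{5,7}; (2,5)→{4,5,6}; (4,1)→{1,2}; (5,6)→{4,6,8}; (8,4)→{4}. Safe: 3. Place at column 3.
Row 6: attacked by (1,7)→{2,7}; (2,5)→{1,5}; (3,3)→{3,6}; (4,1)→{1,3}; (5,6)→{5,6,7}; (8,4)→{2,4,6}. Safe: 8. Place at column 8.
Row 7: attacked by (1,7)→{1,7}; (2,5)→{5}; (3,3)→{3,7}; (4,1)→{1,4}; (5,6)→{4,6,8}; (6,8)→{7,8}; (8,4)→{3,4,5}. Safe: 2. Place at column 2.
Columns [7, 5, 3, 1, 6, 8, 2, 4], r−c [-6, -3, 0, 3, -1, -2, 5, 4], r+c [8, 7, 6, 5, 11, 14, 9, 12] are all distinct, so no two queens attack.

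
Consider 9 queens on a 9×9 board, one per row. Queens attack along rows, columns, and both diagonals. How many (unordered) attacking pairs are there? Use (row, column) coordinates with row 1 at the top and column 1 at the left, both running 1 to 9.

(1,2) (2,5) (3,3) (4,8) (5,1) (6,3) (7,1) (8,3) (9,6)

Same column: (3,3)–(6,3) (column 3); (3,3)–(8,3) (column 3); (5,1)–(7,1) (column 1); (6,3)–(8,3) (column 3).
Same diagonal: (3,3)–(5,1) (|3−5| = |3−1| = 2); (6,3)–(9,6) (|6−9| = |3−6| = 3).
Total attacking pairs: 6.

6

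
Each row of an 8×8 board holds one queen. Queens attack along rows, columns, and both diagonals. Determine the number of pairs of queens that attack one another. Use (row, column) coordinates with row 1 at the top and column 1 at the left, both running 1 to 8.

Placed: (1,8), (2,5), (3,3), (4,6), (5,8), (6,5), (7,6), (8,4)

Same column: (1,8)–(5,8) (column 8); (2,5)–(6,5) (column 5); (4,6)–(7,6) (column 6).
Same diagonal: (2,5)–(5,8) (|2−5| = |5−8| = 3); (5,8)–(7,6) (|5−7| = |8−6| = 2); (6,5)–(7,6) (|6−7| = |5−6| = 1).
Total attacking pairs: 6.

6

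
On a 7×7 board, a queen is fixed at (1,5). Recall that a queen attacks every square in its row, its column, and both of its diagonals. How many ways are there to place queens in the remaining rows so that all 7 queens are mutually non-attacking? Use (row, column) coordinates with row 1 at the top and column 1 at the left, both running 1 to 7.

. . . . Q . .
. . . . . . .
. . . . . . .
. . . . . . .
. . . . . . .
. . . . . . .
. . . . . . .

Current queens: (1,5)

6

Branch on row 2: col 1 → 2; col 2 → 1; col 3 → 1; col 7 → 2.
Sum: 2 + 1 + 1 + 2 = 6.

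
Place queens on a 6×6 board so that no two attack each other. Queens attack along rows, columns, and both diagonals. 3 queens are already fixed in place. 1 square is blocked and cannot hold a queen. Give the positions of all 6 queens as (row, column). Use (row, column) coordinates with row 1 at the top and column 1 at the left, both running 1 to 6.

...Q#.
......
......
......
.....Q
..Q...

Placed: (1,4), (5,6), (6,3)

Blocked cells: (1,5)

(1,4) (2,1) (3,5) (4,2) (5,6) (6,3)

Row 2: attacked by (1,4)→{3,4,5}; (5,6)→{3,6}; (6,3)→{3}. Safe: 1, 2. Place at column 1.
Row 3: attacked by (1,4)→{2,4,6}; (2,1)→{1,2}; (5,6)→{4,6}; (6,3)→{3,6}. Safe: 5. Place at column 5.
Row 4: attacked by (1,4)→{1,4}; (2,1)→{1,3}; (3,5)→{4,5,6}; (5,6)→{5,6}; (6,3)→{1,3,5}. Safe: 2. Place at column 2.
Columns [4, 1, 5, 2, 6, 3], r−c [-3, 1, -2, 2, -1, 3], r+c [5, 3, 8, 6, 11, 9] are all distinct, so no two queens attack.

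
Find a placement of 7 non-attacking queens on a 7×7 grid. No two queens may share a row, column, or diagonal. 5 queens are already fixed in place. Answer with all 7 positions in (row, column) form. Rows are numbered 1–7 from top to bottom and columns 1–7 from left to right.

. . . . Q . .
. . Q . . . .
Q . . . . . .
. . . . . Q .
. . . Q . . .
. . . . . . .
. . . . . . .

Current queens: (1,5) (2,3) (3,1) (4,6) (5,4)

(1,5) (2,3) (3,1) (4,6) (5,4) (6,2) (7,7)

Row 6: attacked by (1,5)→{5}; (2,3)→{3,7}; (3,1)→{1,4}; (4,6)→{4,6}; (5,4)→{3,4,5}. Safe: 2. Place at column 2.
Row 7: attacked by (1,5)→{5}; (2,3)→{3}; (3,1)→{1,5}; (4,6)→{3,6}; (5,4)→{2,4,6}; (6,2)→{1,2,3}. Safe: 7. Place at column 7.
Columns [5, 3, 1, 6, 4, 2, 7], r−c [-4, -1, 2, -2, 1, 4, 0], r+c [6, 5, 4, 10, 9, 8, 14] are all distinct, so no two queens attack.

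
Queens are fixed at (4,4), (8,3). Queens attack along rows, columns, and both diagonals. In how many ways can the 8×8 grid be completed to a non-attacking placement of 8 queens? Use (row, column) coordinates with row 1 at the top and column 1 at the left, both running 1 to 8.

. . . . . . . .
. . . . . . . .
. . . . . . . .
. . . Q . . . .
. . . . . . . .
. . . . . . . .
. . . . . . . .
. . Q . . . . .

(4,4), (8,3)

3

Branch on row 1: col 2 → 1; col 5 → 1; col 6 → 1; col 8 → 0.
Sum: 1 + 1 + 1 + 0 = 3.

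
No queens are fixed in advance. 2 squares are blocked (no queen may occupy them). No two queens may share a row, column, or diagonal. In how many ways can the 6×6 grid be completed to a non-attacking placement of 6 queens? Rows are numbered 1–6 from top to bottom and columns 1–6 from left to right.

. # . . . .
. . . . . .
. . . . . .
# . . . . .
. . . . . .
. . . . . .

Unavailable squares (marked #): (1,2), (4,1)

Branch on row 1: col 1 → 0; col 3 → 1; col 4 → 1; col 5 → 1; col 6 → 0.
Sum: 0 + 1 + 1 + 1 + 0 = 3.

3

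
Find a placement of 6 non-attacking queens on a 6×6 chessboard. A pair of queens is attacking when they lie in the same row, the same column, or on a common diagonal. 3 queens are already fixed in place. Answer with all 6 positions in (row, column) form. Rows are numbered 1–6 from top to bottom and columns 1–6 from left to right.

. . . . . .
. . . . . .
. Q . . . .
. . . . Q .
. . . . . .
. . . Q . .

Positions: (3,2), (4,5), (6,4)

Row 1: attacked by (3,2)→{2,4}; (4,5)→{2,5}; (6,4)→{4}. Safe: 1, 3, 6. Place at column 3.
Row 2: attacked by (1,3)→{2,3,4}; (3,2)→{1,2,3}; (4,5)→{3,5}; (6,4)→{4}. Safe: 6. Place at column 6.
Row 5: attacked by (1,3)→{3}; (2,6)→{3,6}; (3,2)→{2,4}; (4,5)→{4,5,6}; (6,4)→{3,4,5}. Safe: 1. Place at column 1.
Columns [3, 6, 2, 5, 1, 4], r−c [-2, -4, 1, -1, 4, 2], r+c [4, 8, 5, 9, 6, 10] are all distinct, so no two queens attack.

(1,3) (2,6) (3,2) (4,5) (5,1) (6,4)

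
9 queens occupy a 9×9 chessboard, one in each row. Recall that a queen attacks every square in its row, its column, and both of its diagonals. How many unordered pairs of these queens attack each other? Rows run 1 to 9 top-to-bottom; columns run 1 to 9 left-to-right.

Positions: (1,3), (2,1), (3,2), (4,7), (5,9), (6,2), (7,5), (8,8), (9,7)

5

Same column: (3,2)–(6,2) (column 2); (4,7)–(9,7) (column 7).
Same diagonal: (2,1)–(3,2) (|2−3| = |1−2| = 1); (7,5)–(9,7) (|7−9| = |5−7| = 2); (8,8)–(9,7) (|8−9| = |8−7| = 1).
Total attacking pairs: 5.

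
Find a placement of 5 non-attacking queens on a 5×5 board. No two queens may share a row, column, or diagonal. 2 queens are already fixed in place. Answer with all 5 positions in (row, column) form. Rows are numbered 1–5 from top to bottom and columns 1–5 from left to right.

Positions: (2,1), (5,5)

Row 1: attacked by (2,1)→{1,2}; (5,5)→{1,5}. Safe: 3, 4. Place at column 3.
Row 3: attacked by (1,3)→{1,3,5}; (2,1)→{1,2}; (5,5)→{3,5}. Safe: 4. Place at column 4.
Row 4: attacked by (1,3)→{3}; (2,1)→{1,3}; (3,4)→{3,4,5}; (5,5)→{4,5}. Safe: 2. Place at column 2.
Columns [3, 1, 4, 2, 5], r−c [-2, 1, -1, 2, 0], r+c [4, 3, 7, 6, 10] are all distinct, so no two queens attack.

(1,3) (2,1) (3,4) (4,2) (5,5)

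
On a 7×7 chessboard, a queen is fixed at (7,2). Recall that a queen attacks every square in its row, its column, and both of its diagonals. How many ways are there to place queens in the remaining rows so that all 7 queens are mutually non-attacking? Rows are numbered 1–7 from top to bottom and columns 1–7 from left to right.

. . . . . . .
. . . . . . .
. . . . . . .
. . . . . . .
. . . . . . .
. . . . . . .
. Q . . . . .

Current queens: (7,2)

7

Branch on row 1: col 1 → 0; col 3 → 0; col 4 → 1; col 5 → 1; col 6 → 4; col 7 → 1.
Sum: 0 + 0 + 1 + 1 + 4 + 1 = 7.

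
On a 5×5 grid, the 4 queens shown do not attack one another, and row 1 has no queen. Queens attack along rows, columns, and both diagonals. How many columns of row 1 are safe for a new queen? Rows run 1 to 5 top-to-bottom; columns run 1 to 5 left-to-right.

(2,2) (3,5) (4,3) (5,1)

1

(2,2) attacks row 1 at column 2 and diagonals 1, 3.
(3,5) attacks row 1 at column 5 and diagonals 3.
(4,3) attacks row 1 at column 3.
(5,1) attacks row 1 at column 1 and diagonals 5.
Attacked columns: {1, 2, 3, 5}. Safe: {4}.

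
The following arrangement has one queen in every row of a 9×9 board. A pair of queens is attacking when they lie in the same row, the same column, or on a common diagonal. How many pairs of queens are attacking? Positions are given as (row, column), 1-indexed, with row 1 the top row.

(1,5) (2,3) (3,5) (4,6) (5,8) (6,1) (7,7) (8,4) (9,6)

3

Same column: (1,5)–(3,5) (column 5); (4,6)–(9,6) (column 6).
Same diagonal: (3,5)–(4,6) (|3−4| = |5−6| = 1).
Total attacking pairs: 3.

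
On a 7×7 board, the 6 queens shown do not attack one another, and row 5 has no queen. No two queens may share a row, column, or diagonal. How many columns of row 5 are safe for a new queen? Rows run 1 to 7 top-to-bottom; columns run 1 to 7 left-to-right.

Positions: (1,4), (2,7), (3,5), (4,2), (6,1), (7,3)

(1,4) attacks row 5 at column 4.
(2,7) attacks row 5 at column 7 and diagonals 4.
(3,5) attacks row 5 at column 5 and diagonals 3, 7.
(4,2) attacks row 5 at column 2 and diagonals 1, 3.
(6,1) attacks row 5 at column 1 and diagonals 2.
(7,3) attacks row 5 at column 3 and diagonals 1, 5.
Attacked columns: {1, 2, 3, 4, 5, 7}. Safe: {6}.

1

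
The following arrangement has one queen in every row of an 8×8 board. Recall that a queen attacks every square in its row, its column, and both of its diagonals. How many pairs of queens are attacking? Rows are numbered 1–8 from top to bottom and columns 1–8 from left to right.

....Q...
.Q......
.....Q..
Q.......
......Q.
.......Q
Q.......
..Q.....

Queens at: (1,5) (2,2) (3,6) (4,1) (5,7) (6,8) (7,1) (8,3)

2

Same column: (4,1)–(7,1) (column 1).
Same diagonal: (5,7)–(6,8) (|5−6| = |7−8| = 1).
Total attacking pairs: 2.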